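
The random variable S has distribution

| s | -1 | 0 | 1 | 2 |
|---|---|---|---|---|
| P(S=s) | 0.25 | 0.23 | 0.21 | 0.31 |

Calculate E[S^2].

1.7

E[S^2] = Σ s^2·P(S=s)
 = 1·0.25 + 0·0.23 + 1·0.21 + 4·0.31
 = 0.25 + 0 + 0.21 + 1.24
 = 1.7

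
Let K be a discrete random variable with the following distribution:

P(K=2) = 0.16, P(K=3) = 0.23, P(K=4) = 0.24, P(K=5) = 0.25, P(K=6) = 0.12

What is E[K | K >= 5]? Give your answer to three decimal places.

P(K >= 5) = 0.25 + 0.12 = 0.37.
E[K | K >= 5] = [5·0.25 + 6·0.12] / 0.37
 = 1.97 / 0.37
 = 197/37

5.324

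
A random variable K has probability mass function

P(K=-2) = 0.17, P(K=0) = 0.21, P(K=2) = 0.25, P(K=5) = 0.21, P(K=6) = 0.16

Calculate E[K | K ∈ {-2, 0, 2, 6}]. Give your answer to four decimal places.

1.4177

P(K ∈ {-2, 0, 2, 6}) = 0.17 + 0.21 + 0.25 + 0.16 = 0.79.
E[K | K ∈ {-2, 0, 2, 6}] = [(-2)·0.17 + 0·0.21 + 2·0.25 + 6·0.16] / 0.79
 = 1.12 / 0.79
 = 112/79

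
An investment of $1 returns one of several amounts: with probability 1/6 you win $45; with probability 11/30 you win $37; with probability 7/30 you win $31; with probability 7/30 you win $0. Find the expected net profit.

27.3

E[payout] = 45·1/6 + 37·11/30 + 31·7/30 + 0·7/30
 = 15/2 + 407/30 + 217/30 + 0
 = 283/10
Net = 283/10 - 1 = 273/10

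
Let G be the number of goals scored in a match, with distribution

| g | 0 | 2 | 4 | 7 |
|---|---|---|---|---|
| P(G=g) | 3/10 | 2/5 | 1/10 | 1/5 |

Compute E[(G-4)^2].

8.2

E[(G-4)^2] = Σ (g-4)^2·P(G=g)
 = 16·3/10 + 4·2/5 + 0·1/10 + 9·1/5
 = 24/5 + 8/5 + 0 + 9/5
 = 41/5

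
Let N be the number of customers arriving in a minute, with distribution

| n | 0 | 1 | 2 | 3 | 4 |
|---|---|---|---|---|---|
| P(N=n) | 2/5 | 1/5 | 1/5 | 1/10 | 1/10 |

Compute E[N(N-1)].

E[N(N-1)] = Σ n(n-1)·P(N=n)
 = 0·2/5 + 0·1/5 + 2·1/5 + 6·1/10 + 12·1/10
 = 0 + 0 + 2/5 + 3/5 + 6/5
 = 11/5

2.2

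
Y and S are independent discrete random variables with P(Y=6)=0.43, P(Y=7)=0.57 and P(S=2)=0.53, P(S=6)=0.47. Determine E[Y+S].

10.45

E[Y+S] = Σ_y Σ_s (y+s) · P(Y=y)P(S=s)
 = 8·0.2279 + 12·0.2021 + 9·0.3021 + 13·0.2679
 = 1.8232 + 2.4252 + 2.7189 + 3.4827
 = 10.45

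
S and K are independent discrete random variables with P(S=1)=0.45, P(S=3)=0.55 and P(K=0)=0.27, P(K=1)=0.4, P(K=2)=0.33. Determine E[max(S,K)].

E[max(S,K)] = Σ_s Σ_k max(s,k) · P(S=s)P(K=k)
 = 1·0.1215 + 1·0.18 + 2·0.1485 + 3·0.1485 + 3·0.22 + 3·0.1815
 = 0.1215 + 0.18 + 0.297 + 0.4455 + 0.66 + 0.5445
 = 2.2485

2.2485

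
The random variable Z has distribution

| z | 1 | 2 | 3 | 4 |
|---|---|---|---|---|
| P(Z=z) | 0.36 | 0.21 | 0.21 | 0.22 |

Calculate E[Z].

2.29

E[Z] = Σ z·P(Z=z)
 = 1·0.36 + 2·0.21 + 3·0.21 + 4·0.22
 = 0.36 + 0.42 + 0.63 + 0.88
 = 2.29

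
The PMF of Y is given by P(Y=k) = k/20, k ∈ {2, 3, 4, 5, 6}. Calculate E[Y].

E[Y] = Σ y·P(Y=y)
 = 2·1/10 + 3·3/20 + 4·1/5 + 5·1/4 + 6·3/10
 = 1/5 + 9/20 + 4/5 + 5/4 + 9/5
 = 9/2

4.5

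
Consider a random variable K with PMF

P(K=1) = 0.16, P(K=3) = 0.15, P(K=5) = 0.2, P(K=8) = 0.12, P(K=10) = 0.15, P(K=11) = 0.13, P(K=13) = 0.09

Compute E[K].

E[K] = Σ k·P(K=k)
 = 1·0.16 + 3·0.15 + 5·0.2 + 8·0.12 + 10·0.15 + 11·0.13 + 13·0.09
 = 0.16 + 0.45 + 1 + 0.96 + 1.5 + 1.43 + 1.17
 = 6.67

6.67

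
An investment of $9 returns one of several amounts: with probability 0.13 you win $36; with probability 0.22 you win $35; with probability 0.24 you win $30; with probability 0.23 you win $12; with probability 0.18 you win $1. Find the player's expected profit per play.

13.52

E[payout] = 36·0.13 + 35·0.22 + 30·0.24 + 12·0.23 + 1·0.18
 = 4.68 + 7.7 + 7.2 + 2.76 + 0.18
 = 22.52
Net = 22.52 - 9 = 13.52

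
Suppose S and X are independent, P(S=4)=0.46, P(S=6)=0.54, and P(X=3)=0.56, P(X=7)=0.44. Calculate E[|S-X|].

2.0096

E[|S-X|] = Σ_s Σ_x |s-x| · P(S=s)P(X=x)
 = 1·0.2576 + 3·0.2024 + 3·0.3024 + 1·0.2376
 = 0.2576 + 0.6072 + 0.9072 + 0.2376
 = 2.0096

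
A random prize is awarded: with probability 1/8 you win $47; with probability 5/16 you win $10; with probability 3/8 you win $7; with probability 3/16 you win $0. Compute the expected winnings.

11.625

E[payout] = 47·1/8 + 10·5/16 + 7·3/8 + 0·3/16
 = 47/8 + 25/8 + 21/8 + 0
 = 93/8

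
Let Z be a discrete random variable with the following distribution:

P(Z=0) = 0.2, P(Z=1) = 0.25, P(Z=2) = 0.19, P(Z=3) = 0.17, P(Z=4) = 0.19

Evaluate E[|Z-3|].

E[|Z-3|] = Σ |z-3|·P(Z=z)
 = 3·0.2 + 2·0.25 + 1·0.19 + 0·0.17 + 1·0.19
 = 0.6 + 0.5 + 0.19 + 0 + 0.19
 = 1.48

1.48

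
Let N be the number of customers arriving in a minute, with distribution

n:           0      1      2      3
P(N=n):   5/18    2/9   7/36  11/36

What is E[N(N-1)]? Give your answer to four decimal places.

2.2222

E[N(N-1)] = Σ n(n-1)·P(N=n)
 = 0·5/18 + 0·2/9 + 2·7/36 + 6·11/36
 = 0 + 0 + 7/18 + 11/6
 = 20/9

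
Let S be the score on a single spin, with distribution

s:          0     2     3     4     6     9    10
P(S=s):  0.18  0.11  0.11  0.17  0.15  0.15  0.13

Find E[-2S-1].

E[-2S-1] = Σ (-2s-1)·P(S=s)
 = (-1)·0.18 + (-5)·0.11 + (-7)·0.11 + (-9)·0.17 + (-13)·0.15 + (-19)·0.15 + (-21)·0.13
 = (-0.18) + (-0.55) + (-0.77) + (-1.53) + (-1.95) + (-2.85) + (-2.73)
 = -10.56

-10.56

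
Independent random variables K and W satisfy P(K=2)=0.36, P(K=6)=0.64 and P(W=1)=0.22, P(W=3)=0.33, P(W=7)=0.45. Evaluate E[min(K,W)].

E[min(K,W)] = Σ_k Σ_w min(k,w) · P(K=k)P(W=w)
 = 1·0.0792 + 2·0.1188 + 2·0.162 + 1·0.1408 + 3·0.2112 + 6·0.288
 = 0.0792 + 0.2376 + 0.324 + 0.1408 + 0.6336 + 1.728
 = 3.1432

3.1432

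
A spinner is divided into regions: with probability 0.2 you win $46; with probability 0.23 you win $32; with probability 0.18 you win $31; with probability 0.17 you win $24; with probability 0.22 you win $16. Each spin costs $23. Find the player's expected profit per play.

E[payout] = 46·0.2 + 32·0.23 + 31·0.18 + 24·0.17 + 16·0.22
 = 9.2 + 7.36 + 5.58 + 4.08 + 3.52
 = 29.74
Net = 29.74 - 23 = 6.74

6.74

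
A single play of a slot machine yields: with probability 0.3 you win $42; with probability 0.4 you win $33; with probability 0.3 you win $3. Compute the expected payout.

E[payout] = 42·0.3 + 33·0.4 + 3·0.3
 = 12.6 + 13.2 + 0.9
 = 26.7

26.7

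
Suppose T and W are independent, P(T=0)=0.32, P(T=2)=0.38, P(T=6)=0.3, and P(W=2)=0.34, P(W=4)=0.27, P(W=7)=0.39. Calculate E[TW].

11.4944

E[TW] = Σ_t Σ_w tw · P(T=t)P(W=w)
 = 0·0.1088 + 0·0.0864 + 0·0.1248 + 4·0.1292 + 8·0.1026 + 14·0.1482 + 12·0.102 + 24·0.081 + 42·0.117
 = 0 + 0 + 0 + 0.5168 + 0.8208 + 2.0748 + 1.224 + 1.944 + 4.914
 = 11.4944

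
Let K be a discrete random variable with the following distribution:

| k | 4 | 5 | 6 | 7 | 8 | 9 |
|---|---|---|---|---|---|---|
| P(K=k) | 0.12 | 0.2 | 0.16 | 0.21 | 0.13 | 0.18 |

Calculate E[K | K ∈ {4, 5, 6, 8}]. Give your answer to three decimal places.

P(K ∈ {4, 5, 6, 8}) = 0.12 + 0.2 + 0.16 + 0.13 = 0.61.
E[K | K ∈ {4, 5, 6, 8}] = [4·0.12 + 5·0.2 + 6·0.16 + 8·0.13] / 0.61
 = 3.48 / 0.61
 = 348/61

5.705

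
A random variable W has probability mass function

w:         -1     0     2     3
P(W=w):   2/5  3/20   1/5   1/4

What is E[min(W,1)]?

E[min(W,1)] = Σ min(w,1)·P(W=w)
 = (-1)·2/5 + 0·3/20 + 1·1/5 + 1·1/4
 = (-2/5) + 0 + 1/5 + 1/4
 = 1/20

0.05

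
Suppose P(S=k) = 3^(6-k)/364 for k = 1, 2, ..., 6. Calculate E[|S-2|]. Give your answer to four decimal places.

E[|S-2|] = Σ |s-2|·P(S=s)
 = 1·243/364 + 0·81/364 + 1·27/364 + 2·9/364 + 3·3/364 + 4·1/364
 = 243/364 + 0 + 27/364 + 9/182 + 9/364 + 1/91
 = 43/52

0.8269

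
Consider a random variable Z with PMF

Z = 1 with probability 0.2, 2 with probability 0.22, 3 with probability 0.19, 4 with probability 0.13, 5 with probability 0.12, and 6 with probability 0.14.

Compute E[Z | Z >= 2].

P(Z >= 2) = 0.22 + 0.19 + 0.13 + 0.12 + 0.14 = 0.8.
E[Z | Z >= 2] = [2·0.22 + 3·0.19 + 4·0.13 + 5·0.12 + 6·0.14] / 0.8
 = 2.97 / 0.8
 = 297/80

3.7125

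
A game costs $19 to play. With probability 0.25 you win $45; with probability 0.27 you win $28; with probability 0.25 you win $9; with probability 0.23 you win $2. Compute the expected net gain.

E[payout] = 45·0.25 + 28·0.27 + 9·0.25 + 2·0.23
 = 11.25 + 7.56 + 2.25 + 0.46
 = 21.52
Net = 21.52 - 19 = 2.52

2.52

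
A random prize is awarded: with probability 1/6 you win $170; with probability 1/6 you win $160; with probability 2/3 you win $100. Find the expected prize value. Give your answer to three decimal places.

E[payout] = 170·1/6 + 160·1/6 + 100·2/3
 = 85/3 + 80/3 + 200/3
 = 365/3

121.667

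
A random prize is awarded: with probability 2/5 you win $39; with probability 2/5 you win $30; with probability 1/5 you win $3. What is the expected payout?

E[payout] = 39·2/5 + 30·2/5 + 3·1/5
 = 78/5 + 12 + 3/5
 = 141/5

28.2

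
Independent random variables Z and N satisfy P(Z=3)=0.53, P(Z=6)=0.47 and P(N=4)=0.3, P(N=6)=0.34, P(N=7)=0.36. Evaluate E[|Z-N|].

E[|Z-N|] = Σ_z Σ_n |z-n| · P(Z=z)P(N=n)
 = 1·0.159 + 3·0.1802 + 4·0.1908 + 2·0.141 + 0·0.1598 + 1·0.1692
 = 0.159 + 0.5406 + 0.7632 + 0.282 + 0 + 0.1692
 = 1.914

1.914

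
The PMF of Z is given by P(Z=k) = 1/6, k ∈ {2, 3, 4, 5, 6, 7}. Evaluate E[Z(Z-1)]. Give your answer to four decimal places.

18.6667

E[Z(Z-1)] = Σ z(z-1)·P(Z=z)
 = 2·1/6 + 6·1/6 + 12·1/6 + 20·1/6 + 30·1/6 + 42·1/6
 = 1/3 + 1 + 2 + 10/3 + 5 + 7
 = 56/3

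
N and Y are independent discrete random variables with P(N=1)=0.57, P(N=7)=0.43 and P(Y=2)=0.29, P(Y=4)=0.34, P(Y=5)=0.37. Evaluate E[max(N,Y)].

5.1703

E[max(N,Y)] = Σ_n Σ_y max(n,y) · P(N=n)P(Y=y)
 = 2·0.1653 + 4·0.1938 + 5·0.2109 + 7·0.1247 + 7·0.1462 + 7·0.1591
 = 0.3306 + 0.7752 + 1.0545 + 0.8729 + 1.0234 + 1.1137
 = 5.1703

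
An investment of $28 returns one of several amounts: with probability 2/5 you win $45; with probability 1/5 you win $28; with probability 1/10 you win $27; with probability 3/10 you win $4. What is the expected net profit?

E[payout] = 45·2/5 + 28·1/5 + 27·1/10 + 4·3/10
 = 18 + 28/5 + 27/10 + 6/5
 = 55/2
Net = 55/2 - 28 = -1/2

-0.5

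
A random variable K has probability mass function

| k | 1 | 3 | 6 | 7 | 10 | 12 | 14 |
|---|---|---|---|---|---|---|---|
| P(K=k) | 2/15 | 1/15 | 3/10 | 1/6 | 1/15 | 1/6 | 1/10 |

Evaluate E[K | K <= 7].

P(K <= 7) = 2/15 + 1/15 + 3/10 + 1/6 = 2/3.
E[K | K <= 7] = [1·2/15 + 3·1/15 + 6·3/10 + 7·1/6] / (2/3)
 = 33/10 / (2/3)
 = 99/20

4.95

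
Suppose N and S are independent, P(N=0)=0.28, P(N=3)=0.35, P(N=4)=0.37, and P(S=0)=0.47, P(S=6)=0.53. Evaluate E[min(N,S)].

E[min(N,S)] = Σ_n Σ_s min(n,s) · P(N=n)P(S=s)
 = 0·0.1316 + 0·0.1484 + 0·0.1645 + 3·0.1855 + 0·0.1739 + 4·0.1961
 = 0 + 0 + 0 + 0.5565 + 0 + 0.7844
 = 1.3409

1.3409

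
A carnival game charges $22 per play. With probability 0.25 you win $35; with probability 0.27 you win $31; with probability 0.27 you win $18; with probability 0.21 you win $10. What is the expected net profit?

E[payout] = 35·0.25 + 31·0.27 + 18·0.27 + 10·0.21
 = 8.75 + 8.37 + 4.86 + 2.1
 = 24.08
Net = 24.08 - 22 = 2.08

2.08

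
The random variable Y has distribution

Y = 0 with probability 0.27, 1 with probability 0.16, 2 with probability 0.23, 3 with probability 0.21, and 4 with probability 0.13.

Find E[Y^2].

E[Y^2] = Σ y^2·P(Y=y)
 = 0·0.27 + 1·0.16 + 4·0.23 + 9·0.21 + 16·0.13
 = 0 + 0.16 + 0.92 + 1.89 + 2.08
 = 5.05

5.05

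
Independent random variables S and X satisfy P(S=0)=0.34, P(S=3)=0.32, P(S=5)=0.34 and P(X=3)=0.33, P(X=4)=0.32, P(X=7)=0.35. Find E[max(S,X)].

E[max(S,X)] = Σ_s Σ_x max(s,x) · P(S=s)P(X=x)
 = 3·0.1122 + 4·0.1088 + 7·0.119 + 3·0.1056 + 4·0.1024 + 7·0.112 + 5·0.1122 + 5·0.1088 + 7·0.119
 = 0.3366 + 0.4352 + 0.833 + 0.3168 + 0.4096 + 0.784 + 0.561 + 0.544 + 0.833
 = 5.0532

5.0532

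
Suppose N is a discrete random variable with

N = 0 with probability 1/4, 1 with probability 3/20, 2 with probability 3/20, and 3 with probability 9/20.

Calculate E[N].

E[N] = Σ n·P(N=n)
 = 0·1/4 + 1·3/20 + 2·3/20 + 3·9/20
 = 0 + 3/20 + 3/10 + 27/20
 = 9/5

1.8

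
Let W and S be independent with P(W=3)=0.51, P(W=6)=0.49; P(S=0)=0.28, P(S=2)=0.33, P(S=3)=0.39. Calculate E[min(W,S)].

1.83

E[min(W,S)] = Σ_w Σ_s min(w,s) · P(W=w)P(S=s)
 = 0·0.1428 + 2·0.1683 + 3·0.1989 + 0·0.1372 + 2·0.1617 + 3·0.1911
 = 0 + 0.3366 + 0.5967 + 0 + 0.3234 + 0.5733
 = 1.83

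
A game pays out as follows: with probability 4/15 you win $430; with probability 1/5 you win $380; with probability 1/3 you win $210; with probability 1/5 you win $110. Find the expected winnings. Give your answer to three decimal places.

E[payout] = 430·4/15 + 380·1/5 + 210·1/3 + 110·1/5
 = 344/3 + 76 + 70 + 22
 = 848/3

282.667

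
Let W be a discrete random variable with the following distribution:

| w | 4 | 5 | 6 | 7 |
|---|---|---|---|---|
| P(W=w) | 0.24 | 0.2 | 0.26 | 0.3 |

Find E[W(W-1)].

E[W(W-1)] = Σ w(w-1)·P(W=w)
 = 12·0.24 + 20·0.2 + 30·0.26 + 42·0.3
 = 2.88 + 4 + 7.8 + 12.6
 = 27.28

27.28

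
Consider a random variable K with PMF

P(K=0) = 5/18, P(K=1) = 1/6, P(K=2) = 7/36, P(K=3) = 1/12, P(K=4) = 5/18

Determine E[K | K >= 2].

P(K >= 2) = 7/36 + 1/12 + 5/18 = 5/9.
E[K | K >= 2] = [2·7/36 + 3·1/12 + 4·5/18] / (5/9)
 = 7/4 / (5/9)
 = 63/20

3.15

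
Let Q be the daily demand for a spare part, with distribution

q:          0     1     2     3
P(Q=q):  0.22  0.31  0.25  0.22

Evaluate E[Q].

E[Q] = Σ q·P(Q=q)
 = 0·0.22 + 1·0.31 + 2·0.25 + 3·0.22
 = 0 + 0.31 + 0.5 + 0.66
 = 1.47

1.47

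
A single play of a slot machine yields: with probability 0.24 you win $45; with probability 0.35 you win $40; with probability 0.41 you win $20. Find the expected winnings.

33

E[payout] = 45·0.24 + 40·0.35 + 20·0.41
 = 10.8 + 14 + 8.2
 = 33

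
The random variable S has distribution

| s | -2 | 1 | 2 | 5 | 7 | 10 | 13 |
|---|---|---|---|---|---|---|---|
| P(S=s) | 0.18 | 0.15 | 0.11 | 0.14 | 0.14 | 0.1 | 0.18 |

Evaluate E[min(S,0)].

E[min(S,0)] = Σ min(s,0)·P(S=s)
 = (-2)·0.18 + 0·0.15 + 0·0.11 + 0·0.14 + 0·0.14 + 0·0.1 + 0·0.18
 = (-0.36) + 0 + 0 + 0 + 0 + 0 + 0
 = -0.36

-0.36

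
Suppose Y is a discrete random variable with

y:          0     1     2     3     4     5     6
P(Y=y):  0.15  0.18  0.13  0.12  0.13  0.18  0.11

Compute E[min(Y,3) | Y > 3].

3

P(Y > 3) = 0.13 + 0.18 + 0.11 = 0.42.
E[min(Y,3) | Y > 3] = [3·0.13 + 3·0.18 + 3·0.11] / 0.42
 = 1.26 / 0.42
 = 3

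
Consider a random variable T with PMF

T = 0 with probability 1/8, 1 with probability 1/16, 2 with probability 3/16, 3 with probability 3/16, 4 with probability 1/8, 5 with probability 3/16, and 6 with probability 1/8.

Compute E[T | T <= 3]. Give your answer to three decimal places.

1.778

P(T <= 3) = 1/8 + 1/16 + 3/16 + 3/16 = 9/16.
E[T | T <= 3] = [0·1/8 + 1·1/16 + 2·3/16 + 3·3/16] / (9/16)
 = 1 / (9/16)
 = 16/9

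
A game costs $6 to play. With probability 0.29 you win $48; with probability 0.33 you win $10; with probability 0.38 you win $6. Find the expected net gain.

E[payout] = 48·0.29 + 10·0.33 + 6·0.38
 = 13.92 + 3.3 + 2.28
 = 19.5
Net = 19.5 - 6 = 13.5

13.5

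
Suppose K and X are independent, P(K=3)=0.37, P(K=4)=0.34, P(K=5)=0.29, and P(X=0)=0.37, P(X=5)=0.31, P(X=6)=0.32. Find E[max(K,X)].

E[max(K,X)] = Σ_k Σ_x max(k,x) · P(K=k)P(X=x)
 = 3·0.1369 + 5·0.1147 + 6·0.1184 + 4·0.1258 + 5·0.1054 + 6·0.1088 + 5·0.1073 + 5·0.0899 + 6·0.0928
 = 0.4107 + 0.5735 + 0.7104 + 0.5032 + 0.527 + 0.6528 + 0.5365 + 0.4495 + 0.5568
 = 4.9204

4.9204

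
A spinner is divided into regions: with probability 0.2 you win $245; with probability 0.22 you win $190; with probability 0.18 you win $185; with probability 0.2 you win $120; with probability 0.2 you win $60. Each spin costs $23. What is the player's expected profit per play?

137.1

E[payout] = 245·0.2 + 190·0.22 + 185·0.18 + 120·0.2 + 60·0.2
 = 49 + 41.8 + 33.3 + 24 + 12
 = 160.1
Net = 160.1 - 23 = 137.1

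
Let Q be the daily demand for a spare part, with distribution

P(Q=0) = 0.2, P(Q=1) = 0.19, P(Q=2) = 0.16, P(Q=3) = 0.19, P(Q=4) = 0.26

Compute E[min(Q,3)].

1.86

E[min(Q,3)] = Σ min(q,3)·P(Q=q)
 = 0·0.2 + 1·0.19 + 2·0.16 + 3·0.19 + 3·0.26
 = 0 + 0.19 + 0.32 + 0.57 + 0.78
 = 1.86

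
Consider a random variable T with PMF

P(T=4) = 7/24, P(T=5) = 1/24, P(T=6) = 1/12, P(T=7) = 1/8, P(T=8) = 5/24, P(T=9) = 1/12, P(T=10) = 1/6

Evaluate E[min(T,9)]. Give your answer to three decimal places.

E[min(T,9)] = Σ min(t,9)·P(T=t)
 = 4·7/24 + 5·1/24 + 6·1/12 + 7·1/8 + 8·5/24 + 9·1/12 + 9·1/6
 = 7/6 + 5/24 + 1/2 + 7/8 + 5/3 + 3/4 + 3/2
 = 20/3

6.667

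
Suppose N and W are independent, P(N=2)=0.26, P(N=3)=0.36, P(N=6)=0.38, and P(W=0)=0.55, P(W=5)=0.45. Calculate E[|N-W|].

2.98

E[|N-W|] = Σ_n Σ_w |n-w| · P(N=n)P(W=w)
 = 2·0.143 + 3·0.117 + 3·0.198 + 2·0.162 + 6·0.209 + 1·0.171
 = 0.286 + 0.351 + 0.594 + 0.324 + 1.254 + 0.171
 = 2.98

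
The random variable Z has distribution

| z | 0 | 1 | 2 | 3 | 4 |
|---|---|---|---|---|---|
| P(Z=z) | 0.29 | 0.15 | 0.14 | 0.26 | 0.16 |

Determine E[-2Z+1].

-2.7

E[-2Z+1] = Σ (-2z+1)·P(Z=z)
 = 1·0.29 + (-1)·0.15 + (-3)·0.14 + (-5)·0.26 + (-7)·0.16
 = 0.29 + (-0.15) + (-0.42) + (-1.3) + (-1.12)
 = -2.7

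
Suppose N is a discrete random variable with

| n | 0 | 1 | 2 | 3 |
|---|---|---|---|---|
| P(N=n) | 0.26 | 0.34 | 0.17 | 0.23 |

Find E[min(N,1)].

0.74

E[min(N,1)] = Σ min(n,1)·P(N=n)
 = 0·0.26 + 1·0.34 + 1·0.17 + 1·0.23
 = 0 + 0.34 + 0.17 + 0.23
 = 0.74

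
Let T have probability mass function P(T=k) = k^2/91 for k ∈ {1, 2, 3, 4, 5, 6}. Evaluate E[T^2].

25

E[T^2] = Σ t^2·P(T=t)
 = 1·1/91 + 4·4/91 + 9·9/91 + 16·16/91 + 25·25/91 + 36·36/91
 = 1/91 + 16/91 + 81/91 + 256/91 + 625/91 + 1296/91
 = 25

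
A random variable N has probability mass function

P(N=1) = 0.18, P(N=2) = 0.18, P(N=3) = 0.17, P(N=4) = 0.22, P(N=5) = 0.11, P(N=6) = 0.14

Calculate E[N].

3.32

E[N] = Σ n·P(N=n)
 = 1·0.18 + 2·0.18 + 3·0.17 + 4·0.22 + 5·0.11 + 6·0.14
 = 0.18 + 0.36 + 0.51 + 0.88 + 0.55 + 0.84
 = 3.32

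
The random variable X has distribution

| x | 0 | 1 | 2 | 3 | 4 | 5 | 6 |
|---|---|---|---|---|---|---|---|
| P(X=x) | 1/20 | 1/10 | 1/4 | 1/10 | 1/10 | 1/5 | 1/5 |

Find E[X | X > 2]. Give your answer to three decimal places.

4.833

P(X > 2) = 1/10 + 1/10 + 1/5 + 1/5 = 3/5.
E[X | X > 2] = [3·1/10 + 4·1/10 + 5·1/5 + 6·1/5] / (3/5)
 = 29/10 / (3/5)
 = 29/6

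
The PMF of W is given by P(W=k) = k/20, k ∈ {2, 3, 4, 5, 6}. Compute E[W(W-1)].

17.5

E[W(W-1)] = Σ w(w-1)·P(W=w)
 = 2·1/10 + 6·3/20 + 12·1/5 + 20·1/4 + 30·3/10
 = 1/5 + 9/10 + 12/5 + 5 + 9
 = 35/2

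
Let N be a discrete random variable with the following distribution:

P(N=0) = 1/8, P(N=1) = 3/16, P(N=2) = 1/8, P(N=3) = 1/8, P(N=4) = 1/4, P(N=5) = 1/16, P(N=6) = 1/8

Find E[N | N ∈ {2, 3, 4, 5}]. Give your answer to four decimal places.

P(N ∈ {2, 3, 4, 5}) = 1/8 + 1/8 + 1/4 + 1/16 = 9/16.
E[N | N ∈ {2, 3, 4, 5}] = [2·1/8 + 3·1/8 + 4·1/4 + 5·1/16] / (9/16)
 = 31/16 / (9/16)
 = 31/9

3.4444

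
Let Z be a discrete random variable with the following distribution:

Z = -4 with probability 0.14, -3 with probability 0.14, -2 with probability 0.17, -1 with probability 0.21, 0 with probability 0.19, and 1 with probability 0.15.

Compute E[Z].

-1.38

E[Z] = Σ z·P(Z=z)
 = (-4)·0.14 + (-3)·0.14 + (-2)·0.17 + (-1)·0.21 + 0·0.19 + 1·0.15
 = (-0.56) + (-0.42) + (-0.34) + (-0.21) + 0 + 0.15
 = -1.38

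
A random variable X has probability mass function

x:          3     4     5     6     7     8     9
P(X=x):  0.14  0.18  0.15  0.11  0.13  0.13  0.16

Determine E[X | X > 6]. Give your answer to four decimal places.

8.0714

P(X > 6) = 0.13 + 0.13 + 0.16 = 0.42.
E[X | X > 6] = [7·0.13 + 8·0.13 + 9·0.16] / 0.42
 = 3.39 / 0.42
 = 113/14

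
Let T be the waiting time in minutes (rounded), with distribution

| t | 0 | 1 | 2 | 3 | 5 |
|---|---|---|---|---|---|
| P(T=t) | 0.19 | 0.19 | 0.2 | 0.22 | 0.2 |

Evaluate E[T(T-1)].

E[T(T-1)] = Σ t(t-1)·P(T=t)
 = 0·0.19 + 0·0.19 + 2·0.2 + 6·0.22 + 20·0.2
 = 0 + 0 + 0.4 + 1.32 + 4
 = 5.72

5.72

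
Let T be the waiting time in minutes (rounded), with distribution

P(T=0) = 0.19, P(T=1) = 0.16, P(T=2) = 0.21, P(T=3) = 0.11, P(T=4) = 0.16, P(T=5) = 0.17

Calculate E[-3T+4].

E[-3T+4] = Σ (-3t+4)·P(T=t)
 = 4·0.19 + 1·0.16 + (-2)·0.21 + (-5)·0.11 + (-8)·0.16 + (-11)·0.17
 = 0.76 + 0.16 + (-0.42) + (-0.55) + (-1.28) + (-1.87)
 = -3.2

-3.2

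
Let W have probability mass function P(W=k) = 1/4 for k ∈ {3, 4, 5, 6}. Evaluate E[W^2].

E[W^2] = Σ w^2·P(W=w)
 = 9·1/4 + 16·1/4 + 25·1/4 + 36·1/4
 = 9/4 + 4 + 25/4 + 9
 = 43/2

21.5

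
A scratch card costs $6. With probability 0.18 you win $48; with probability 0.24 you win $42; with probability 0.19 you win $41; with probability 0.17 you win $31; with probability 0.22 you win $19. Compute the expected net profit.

E[payout] = 48·0.18 + 42·0.24 + 41·0.19 + 31·0.17 + 19·0.22
 = 8.64 + 10.08 + 7.79 + 5.27 + 4.18
 = 35.96
Net = 35.96 - 6 = 29.96

29.96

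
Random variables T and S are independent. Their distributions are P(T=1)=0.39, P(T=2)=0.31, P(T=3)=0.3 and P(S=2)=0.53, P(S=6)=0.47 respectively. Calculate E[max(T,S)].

E[max(T,S)] = Σ_t Σ_s max(t,s) · P(T=t)P(S=s)
 = 2·0.2067 + 6·0.1833 + 2·0.1643 + 6·0.1457 + 3·0.159 + 6·0.141
 = 0.4134 + 1.0998 + 0.3286 + 0.8742 + 0.477 + 0.846
 = 4.039

4.039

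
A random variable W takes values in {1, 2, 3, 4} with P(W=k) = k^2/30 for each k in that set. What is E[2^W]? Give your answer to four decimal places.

E[2^W] = Σ 2^w·P(W=w)
 = 2·1/30 + 4·2/15 + 8·3/10 + 16·8/15
 = 1/15 + 8/15 + 12/5 + 128/15
 = 173/15

11.5333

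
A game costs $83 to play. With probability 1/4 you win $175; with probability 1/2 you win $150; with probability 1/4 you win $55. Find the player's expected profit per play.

49.5

E[payout] = 175·1/4 + 150·1/2 + 55·1/4
 = 175/4 + 75 + 55/4
 = 265/2
Net = 265/2 - 83 = 99/2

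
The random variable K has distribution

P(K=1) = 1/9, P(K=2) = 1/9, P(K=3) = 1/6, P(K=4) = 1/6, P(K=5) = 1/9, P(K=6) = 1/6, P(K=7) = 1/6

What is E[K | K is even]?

4.25

P(K is even) = 1/9 + 1/6 + 1/6 = 4/9.
E[K | K is even] = [2·1/9 + 4·1/6 + 6·1/6] / (4/9)
 = 17/9 / (4/9)
 = 17/4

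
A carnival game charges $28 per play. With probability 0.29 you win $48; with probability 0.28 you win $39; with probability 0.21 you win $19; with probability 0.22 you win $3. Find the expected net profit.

E[payout] = 48·0.29 + 39·0.28 + 19·0.21 + 3·0.22
 = 13.92 + 10.92 + 3.99 + 0.66
 = 29.49
Net = 29.49 - 28 = 1.49

1.49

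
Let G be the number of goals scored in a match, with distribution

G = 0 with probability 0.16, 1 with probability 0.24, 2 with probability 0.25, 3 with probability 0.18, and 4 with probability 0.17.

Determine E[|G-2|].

1.08

E[|G-2|] = Σ |g-2|·P(G=g)
 = 2·0.16 + 1·0.24 + 0·0.25 + 1·0.18 + 2·0.17
 = 0.32 + 0.24 + 0 + 0.18 + 0.34
 = 1.08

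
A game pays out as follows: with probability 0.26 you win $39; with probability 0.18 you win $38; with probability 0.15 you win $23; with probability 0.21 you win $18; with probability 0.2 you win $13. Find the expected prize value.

26.81

E[payout] = 39·0.26 + 38·0.18 + 23·0.15 + 18·0.21 + 13·0.2
 = 10.14 + 6.84 + 3.45 + 3.78 + 2.6
 = 26.81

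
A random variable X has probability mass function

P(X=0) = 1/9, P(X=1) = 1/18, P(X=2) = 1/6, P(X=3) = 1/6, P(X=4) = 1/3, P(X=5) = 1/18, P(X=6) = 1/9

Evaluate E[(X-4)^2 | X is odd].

P(X is odd) = 1/18 + 1/6 + 1/18 = 5/18.
E[(X-4)^2 | X is odd] = [9·1/18 + 1·1/6 + 1·1/18] / (5/18)
 = 13/18 / (5/18)
 = 13/5

2.6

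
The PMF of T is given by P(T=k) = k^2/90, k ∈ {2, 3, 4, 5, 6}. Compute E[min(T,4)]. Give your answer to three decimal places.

E[min(T,4)] = Σ min(t,4)·P(T=t)
 = 2·2/45 + 3·1/10 + 4·8/45 + 4·5/18 + 4·2/5
 = 4/45 + 3/10 + 32/45 + 10/9 + 8/5
 = 343/90

3.811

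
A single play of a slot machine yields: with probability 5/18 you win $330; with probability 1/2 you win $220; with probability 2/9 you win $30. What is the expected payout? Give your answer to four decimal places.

E[payout] = 330·5/18 + 220·1/2 + 30·2/9
 = 275/3 + 110 + 20/3
 = 625/3

208.3333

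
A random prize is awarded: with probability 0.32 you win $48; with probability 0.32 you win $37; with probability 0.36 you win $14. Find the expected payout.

E[payout] = 48·0.32 + 37·0.32 + 14·0.36
 = 15.36 + 11.84 + 5.04
 = 32.24

32.24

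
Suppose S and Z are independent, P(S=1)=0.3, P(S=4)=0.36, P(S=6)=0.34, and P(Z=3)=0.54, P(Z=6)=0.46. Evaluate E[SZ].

16.5564

E[SZ] = Σ_s Σ_z sz · P(S=s)P(Z=z)
 = 3·0.162 + 6·0.138 + 12·0.1944 + 24·0.1656 + 18·0.1836 + 36·0.1564
 = 0.486 + 0.828 + 2.3328 + 3.9744 + 3.3048 + 5.6304
 = 16.5564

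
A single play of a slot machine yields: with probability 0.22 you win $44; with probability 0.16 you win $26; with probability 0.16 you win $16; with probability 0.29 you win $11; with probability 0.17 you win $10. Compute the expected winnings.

21.29

E[payout] = 44·0.22 + 26·0.16 + 16·0.16 + 11·0.29 + 10·0.17
 = 9.68 + 4.16 + 2.56 + 3.19 + 1.7
 = 21.29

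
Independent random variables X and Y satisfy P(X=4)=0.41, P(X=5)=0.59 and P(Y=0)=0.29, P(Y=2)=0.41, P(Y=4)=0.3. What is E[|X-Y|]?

2.57

E[|X-Y|] = Σ_x Σ_y |x-y| · P(X=x)P(Y=y)
 = 4·0.1189 + 2·0.1681 + 0·0.123 + 5·0.1711 + 3·0.2419 + 1·0.177
 = 0.4756 + 0.3362 + 0 + 0.8555 + 0.7257 + 0.177
 = 2.57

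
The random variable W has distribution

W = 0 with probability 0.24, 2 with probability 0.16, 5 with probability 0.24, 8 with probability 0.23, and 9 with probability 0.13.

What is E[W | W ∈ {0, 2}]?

0.8

P(W ∈ {0, 2}) = 0.24 + 0.16 = 0.4.
E[W | W ∈ {0, 2}] = [0·0.24 + 2·0.16] / 0.4
 = 0.32 / 0.4
 = 4/5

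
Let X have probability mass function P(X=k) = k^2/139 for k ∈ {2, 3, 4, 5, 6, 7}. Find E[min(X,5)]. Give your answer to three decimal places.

E[min(X,5)] = Σ min(x,5)·P(X=x)
 = 2·4/139 + 3·9/139 + 4·16/139 + 5·25/139 + 5·36/139 + 5·49/139
 = 8/139 + 27/139 + 64/139 + 125/139 + 180/139 + 245/139
 = 649/139

4.669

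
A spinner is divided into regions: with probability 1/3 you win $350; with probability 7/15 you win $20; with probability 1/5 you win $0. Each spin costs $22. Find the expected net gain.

104

E[payout] = 350·1/3 + 20·7/15 + 0·1/5
 = 350/3 + 28/3 + 0
 = 126
Net = 126 - 22 = 104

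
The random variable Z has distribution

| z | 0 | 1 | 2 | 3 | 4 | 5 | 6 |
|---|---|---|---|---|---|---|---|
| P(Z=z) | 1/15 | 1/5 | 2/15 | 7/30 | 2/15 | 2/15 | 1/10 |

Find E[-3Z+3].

E[-3Z+3] = Σ (-3z+3)·P(Z=z)
 = 3·1/15 + 0·1/5 + (-3)·2/15 + (-6)·7/30 + (-9)·2/15 + (-12)·2/15 + (-15)·1/10
 = 1/5 + 0 + (-2/5) + (-7/5) + (-6/5) + (-8/5) + (-3/2)
 = -59/10

-5.9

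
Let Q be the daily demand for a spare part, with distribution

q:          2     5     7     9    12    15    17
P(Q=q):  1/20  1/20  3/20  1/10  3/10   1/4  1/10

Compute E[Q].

E[Q] = Σ q·P(Q=q)
 = 2·1/20 + 5·1/20 + 7·3/20 + 9·1/10 + 12·3/10 + 15·1/4 + 17·1/10
 = 1/10 + 1/4 + 21/20 + 9/10 + 18/5 + 15/4 + 17/10
 = 227/20

11.35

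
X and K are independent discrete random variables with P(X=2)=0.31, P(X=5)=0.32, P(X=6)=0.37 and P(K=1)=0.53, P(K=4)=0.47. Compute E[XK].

E[XK] = Σ_x Σ_k xk · P(X=x)P(K=k)
 = 2·0.1643 + 8·0.1457 + 5·0.1696 + 20·0.1504 + 6·0.1961 + 24·0.1739
 = 0.3286 + 1.1656 + 0.848 + 3.008 + 1.1766 + 4.1736
 = 10.7004

10.7004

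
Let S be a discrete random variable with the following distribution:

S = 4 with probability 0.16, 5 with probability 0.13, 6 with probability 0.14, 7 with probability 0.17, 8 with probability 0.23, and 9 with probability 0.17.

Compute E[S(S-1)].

E[S(S-1)] = Σ s(s-1)·P(S=s)
 = 12·0.16 + 20·0.13 + 30·0.14 + 42·0.17 + 56·0.23 + 72·0.17
 = 1.92 + 2.6 + 4.2 + 7.14 + 12.88 + 12.24
 = 40.98

40.98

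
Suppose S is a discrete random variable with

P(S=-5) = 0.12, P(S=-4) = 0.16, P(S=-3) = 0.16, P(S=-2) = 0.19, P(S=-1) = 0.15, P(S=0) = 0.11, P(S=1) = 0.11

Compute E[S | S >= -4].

P(S >= -4) = 0.16 + 0.16 + 0.19 + 0.15 + 0.11 + 0.11 = 0.88.
E[S | S >= -4] = [(-4)·0.16 + (-3)·0.16 + (-2)·0.19 + (-1)·0.15 + 0·0.11 + 1·0.11] / 0.88
 = -1.54 / 0.88
 = -7/4

-1.75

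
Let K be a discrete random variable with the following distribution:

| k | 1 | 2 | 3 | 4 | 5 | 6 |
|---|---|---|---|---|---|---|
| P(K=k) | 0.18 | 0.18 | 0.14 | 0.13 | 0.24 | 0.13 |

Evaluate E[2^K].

E[2^K] = Σ 2^k·P(K=k)
 = 2·0.18 + 4·0.18 + 8·0.14 + 16·0.13 + 32·0.24 + 64·0.13
 = 0.36 + 0.72 + 1.12 + 2.08 + 7.68 + 8.32
 = 20.28

20.28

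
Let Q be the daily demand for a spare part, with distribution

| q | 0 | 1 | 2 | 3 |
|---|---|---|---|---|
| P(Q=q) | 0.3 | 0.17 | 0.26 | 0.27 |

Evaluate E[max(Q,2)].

E[max(Q,2)] = Σ max(q,2)·P(Q=q)
 = 2·0.3 + 2·0.17 + 2·0.26 + 3·0.27
 = 0.6 + 0.34 + 0.52 + 0.81
 = 2.27

2.27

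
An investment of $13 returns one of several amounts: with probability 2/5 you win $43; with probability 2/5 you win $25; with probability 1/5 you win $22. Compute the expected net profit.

18.6

E[payout] = 43·2/5 + 25·2/5 + 22·1/5
 = 86/5 + 10 + 22/5
 = 158/5
Net = 158/5 - 13 = 93/5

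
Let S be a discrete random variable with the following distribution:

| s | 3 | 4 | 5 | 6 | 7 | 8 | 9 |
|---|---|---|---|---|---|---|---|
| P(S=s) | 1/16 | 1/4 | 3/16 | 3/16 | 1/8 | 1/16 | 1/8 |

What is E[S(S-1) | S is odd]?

P(S is odd) = 1/16 + 3/16 + 1/8 + 1/8 = 1/2.
E[S(S-1) | S is odd] = [6·1/16 + 20·3/16 + 42·1/8 + 72·1/8] / (1/2)
 = 147/8 / (1/2)
 = 147/4

36.75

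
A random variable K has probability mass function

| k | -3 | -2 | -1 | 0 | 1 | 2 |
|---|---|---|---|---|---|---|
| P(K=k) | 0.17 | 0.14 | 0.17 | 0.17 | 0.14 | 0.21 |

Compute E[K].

-0.4

E[K] = Σ k·P(K=k)
 = (-3)·0.17 + (-2)·0.14 + (-1)·0.17 + 0·0.17 + 1·0.14 + 2·0.21
 = (-0.51) + (-0.28) + (-0.17) + 0 + 0.14 + 0.42
 = -0.4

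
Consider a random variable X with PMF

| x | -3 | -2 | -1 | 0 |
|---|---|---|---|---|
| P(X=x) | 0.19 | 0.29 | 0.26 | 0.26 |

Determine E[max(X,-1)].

-0.74

E[max(X,-1)] = Σ max(x,-1)·P(X=x)
 = (-1)·0.19 + (-1)·0.29 + (-1)·0.26 + 0·0.26
 = (-0.19) + (-0.29) + (-0.26) + 0
 = -0.74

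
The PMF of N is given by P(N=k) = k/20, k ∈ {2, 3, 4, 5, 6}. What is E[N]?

4.5

E[N] = Σ n·P(N=n)
 = 2·1/10 + 3·3/20 + 4·1/5 + 5·1/4 + 6·3/10
 = 1/5 + 9/20 + 4/5 + 5/4 + 9/5
 = 9/2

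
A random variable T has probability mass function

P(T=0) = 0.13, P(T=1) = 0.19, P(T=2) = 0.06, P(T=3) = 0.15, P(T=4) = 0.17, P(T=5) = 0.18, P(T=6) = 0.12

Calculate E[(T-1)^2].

E[(T-1)^2] = Σ (t-1)^2·P(T=t)
 = 1·0.13 + 0·0.19 + 1·0.06 + 4·0.15 + 9·0.17 + 16·0.18 + 25·0.12
 = 0.13 + 0 + 0.06 + 0.6 + 1.53 + 2.88 + 3
 = 8.2

8.2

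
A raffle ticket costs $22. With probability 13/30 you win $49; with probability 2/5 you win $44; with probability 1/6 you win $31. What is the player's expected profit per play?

E[payout] = 49·13/30 + 44·2/5 + 31·1/6
 = 637/30 + 88/5 + 31/6
 = 44
Net = 44 - 22 = 22

22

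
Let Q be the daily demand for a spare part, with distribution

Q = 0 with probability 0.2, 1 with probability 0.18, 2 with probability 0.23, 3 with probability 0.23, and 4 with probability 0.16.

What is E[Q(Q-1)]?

E[Q(Q-1)] = Σ q(q-1)·P(Q=q)
 = 0·0.2 + 0·0.18 + 2·0.23 + 6·0.23 + 12·0.16
 = 0 + 0 + 0.46 + 1.38 + 1.92
 = 3.76

3.76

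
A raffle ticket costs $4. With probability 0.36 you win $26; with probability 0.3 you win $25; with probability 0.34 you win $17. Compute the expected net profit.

E[payout] = 26·0.36 + 25·0.3 + 17·0.34
 = 9.36 + 7.5 + 5.78
 = 22.64
Net = 22.64 - 4 = 18.64

18.64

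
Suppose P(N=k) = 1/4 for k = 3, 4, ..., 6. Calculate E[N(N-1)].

E[N(N-1)] = Σ n(n-1)·P(N=n)
 = 6·1/4 + 12·1/4 + 20·1/4 + 30·1/4
 = 3/2 + 3 + 5 + 15/2
 = 17

17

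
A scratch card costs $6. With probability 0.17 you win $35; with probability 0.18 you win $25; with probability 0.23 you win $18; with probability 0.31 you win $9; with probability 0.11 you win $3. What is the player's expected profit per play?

11.71

E[payout] = 35·0.17 + 25·0.18 + 18·0.23 + 9·0.31 + 3·0.11
 = 5.95 + 4.5 + 4.14 + 2.79 + 0.33
 = 17.71
Net = 17.71 - 6 = 11.71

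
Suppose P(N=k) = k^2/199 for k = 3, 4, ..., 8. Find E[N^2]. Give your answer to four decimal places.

43.9950

E[N^2] = Σ n^2·P(N=n)
 = 9·9/199 + 16·16/199 + 25·25/199 + 36·36/199 + 49·49/199 + 64·64/199
 = 81/199 + 256/199 + 625/199 + 1296/199 + 2401/199 + 4096/199
 = 8755/199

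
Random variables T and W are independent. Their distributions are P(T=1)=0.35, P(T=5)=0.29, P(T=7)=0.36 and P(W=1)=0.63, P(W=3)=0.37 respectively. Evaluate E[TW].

7.5168

E[TW] = Σ_t Σ_w tw · P(T=t)P(W=w)
 = 1·0.2205 + 3·0.1295 + 5·0.1827 + 15·0.1073 + 7·0.2268 + 21·0.1332
 = 0.2205 + 0.3885 + 0.9135 + 1.6095 + 1.5876 + 2.7972
 = 7.5168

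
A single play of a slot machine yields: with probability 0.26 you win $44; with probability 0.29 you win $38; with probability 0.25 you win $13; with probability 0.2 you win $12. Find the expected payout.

E[payout] = 44·0.26 + 38·0.29 + 13·0.25 + 12·0.2
 = 11.44 + 11.02 + 3.25 + 2.4
 = 28.11

28.11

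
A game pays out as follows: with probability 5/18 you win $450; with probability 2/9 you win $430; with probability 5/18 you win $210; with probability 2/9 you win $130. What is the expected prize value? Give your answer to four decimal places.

307.7778

E[payout] = 450·5/18 + 430·2/9 + 210·5/18 + 130·2/9
 = 125 + 860/9 + 175/3 + 260/9
 = 2770/9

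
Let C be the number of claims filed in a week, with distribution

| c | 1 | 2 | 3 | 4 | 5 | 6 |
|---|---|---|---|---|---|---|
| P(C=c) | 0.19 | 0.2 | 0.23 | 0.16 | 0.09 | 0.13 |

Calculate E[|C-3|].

E[|C-3|] = Σ |c-3|·P(C=c)
 = 2·0.19 + 1·0.2 + 0·0.23 + 1·0.16 + 2·0.09 + 3·0.13
 = 0.38 + 0.2 + 0 + 0.16 + 0.18 + 0.39
 = 1.31

1.31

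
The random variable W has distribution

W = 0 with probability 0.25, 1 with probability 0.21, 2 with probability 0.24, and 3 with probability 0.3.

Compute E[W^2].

E[W^2] = Σ w^2·P(W=w)
 = 0·0.25 + 1·0.21 + 4·0.24 + 9·0.3
 = 0 + 0.21 + 0.96 + 2.7
 = 3.87

3.87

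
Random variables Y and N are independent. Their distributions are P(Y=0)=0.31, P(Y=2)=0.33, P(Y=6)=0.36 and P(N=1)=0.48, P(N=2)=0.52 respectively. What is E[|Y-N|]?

E[|Y-N|] = Σ_y Σ_n |y-n| · P(Y=y)P(N=n)
 = 1·0.1488 + 2·0.1612 + 1·0.1584 + 0·0.1716 + 5·0.1728 + 4·0.1872
 = 0.1488 + 0.3224 + 0.1584 + 0 + 0.864 + 0.7488
 = 2.2424

2.2424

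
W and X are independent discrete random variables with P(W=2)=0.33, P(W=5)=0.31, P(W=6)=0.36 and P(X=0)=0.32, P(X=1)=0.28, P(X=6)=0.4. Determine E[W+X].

E[W+X] = Σ_w Σ_x (w+x) · P(W=w)P(X=x)
 = 2·0.1056 + 3·0.0924 + 8·0.132 + 5·0.0992 + 6·0.0868 + 11·0.124 + 6·0.1152 + 7·0.1008 + 12·0.144
 = 0.2112 + 0.2772 + 1.056 + 0.496 + 0.5208 + 1.364 + 0.6912 + 0.7056 + 1.728
 = 7.05

7.05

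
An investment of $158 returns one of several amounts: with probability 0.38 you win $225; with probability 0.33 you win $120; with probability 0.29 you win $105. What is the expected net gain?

E[payout] = 225·0.38 + 120·0.33 + 105·0.29
 = 85.5 + 39.6 + 30.45
 = 155.55
Net = 155.55 - 158 = -2.45

-2.45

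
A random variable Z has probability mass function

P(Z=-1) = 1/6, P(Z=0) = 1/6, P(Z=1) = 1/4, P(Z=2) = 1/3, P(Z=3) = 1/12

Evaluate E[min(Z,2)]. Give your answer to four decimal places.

0.9167

E[min(Z,2)] = Σ min(z,2)·P(Z=z)
 = (-1)·1/6 + 0·1/6 + 1·1/4 + 2·1/3 + 2·1/12
 = (-1/6) + 0 + 1/4 + 2/3 + 1/6
 = 11/12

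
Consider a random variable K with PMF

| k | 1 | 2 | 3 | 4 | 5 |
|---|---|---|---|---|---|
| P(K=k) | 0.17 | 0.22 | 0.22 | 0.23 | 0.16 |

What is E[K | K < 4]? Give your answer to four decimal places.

P(K < 4) = 0.17 + 0.22 + 0.22 = 0.61.
E[K | K < 4] = [1·0.17 + 2·0.22 + 3·0.22] / 0.61
 = 1.27 / 0.61
 = 127/61

2.0820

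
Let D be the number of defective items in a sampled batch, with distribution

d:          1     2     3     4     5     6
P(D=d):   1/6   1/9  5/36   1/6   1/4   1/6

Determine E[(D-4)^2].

3

E[(D-4)^2] = Σ (d-4)^2·P(D=d)
 = 9·1/6 + 4·1/9 + 1·5/36 + 0·1/6 + 1·1/4 + 4·1/6
 = 3/2 + 4/9 + 5/36 + 0 + 1/4 + 2/3
 = 3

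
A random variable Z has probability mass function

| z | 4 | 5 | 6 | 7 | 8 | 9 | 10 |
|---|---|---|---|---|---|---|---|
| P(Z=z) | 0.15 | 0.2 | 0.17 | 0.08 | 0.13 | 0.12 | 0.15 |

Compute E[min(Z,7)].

E[min(Z,7)] = Σ min(z,7)·P(Z=z)
 = 4·0.15 + 5·0.2 + 6·0.17 + 7·0.08 + 7·0.13 + 7·0.12 + 7·0.15
 = 0.6 + 1 + 1.02 + 0.56 + 0.91 + 0.84 + 1.05
 = 5.98

5.98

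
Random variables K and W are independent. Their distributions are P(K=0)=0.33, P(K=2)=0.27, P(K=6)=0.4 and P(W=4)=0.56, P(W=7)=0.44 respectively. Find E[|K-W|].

E[|K-W|] = Σ_k Σ_w |k-w| · P(K=k)P(W=w)
 = 4·0.1848 + 7·0.1452 + 2·0.1512 + 5·0.1188 + 2·0.224 + 1·0.176
 = 0.7392 + 1.0164 + 0.3024 + 0.594 + 0.448 + 0.176
 = 3.276

3.276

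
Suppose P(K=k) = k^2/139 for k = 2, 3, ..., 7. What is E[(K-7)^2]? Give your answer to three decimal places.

E[(K-7)^2] = Σ (k-7)^2·P(K=k)
 = 25·4/139 + 16·9/139 + 9·16/139 + 4·25/139 + 1·36/139 + 0·49/139
 = 100/139 + 144/139 + 144/139 + 100/139 + 36/139 + 0
 = 524/139

3.770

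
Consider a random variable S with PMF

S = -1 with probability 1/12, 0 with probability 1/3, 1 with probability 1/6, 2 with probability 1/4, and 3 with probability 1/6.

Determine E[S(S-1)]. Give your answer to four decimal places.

E[S(S-1)] = Σ s(s-1)·P(S=s)
 = 2·1/12 + 0·1/3 + 0·1/6 + 2·1/4 + 6·1/6
 = 1/6 + 0 + 0 + 1/2 + 1
 = 5/3

1.6667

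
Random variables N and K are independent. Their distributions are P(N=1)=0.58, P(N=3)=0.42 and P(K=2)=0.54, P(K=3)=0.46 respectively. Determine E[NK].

E[NK] = Σ_n Σ_k nk · P(N=n)P(K=k)
 = 2·0.3132 + 3·0.2668 + 6·0.2268 + 9·0.1932
 = 0.6264 + 0.8004 + 1.3608 + 1.7388
 = 4.5264

4.5264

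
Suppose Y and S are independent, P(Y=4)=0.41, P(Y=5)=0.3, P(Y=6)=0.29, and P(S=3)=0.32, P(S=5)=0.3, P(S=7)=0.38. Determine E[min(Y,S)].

E[min(Y,S)] = Σ_y Σ_s min(y,s) · P(Y=y)P(S=s)
 = 3·0.1312 + 4·0.123 + 4·0.1558 + 3·0.096 + 5·0.09 + 5·0.114 + 3·0.0928 + 5·0.087 + 6·0.1102
 = 0.3936 + 0.492 + 0.6232 + 0.288 + 0.45 + 0.57 + 0.2784 + 0.435 + 0.6612
 = 4.1914

4.1914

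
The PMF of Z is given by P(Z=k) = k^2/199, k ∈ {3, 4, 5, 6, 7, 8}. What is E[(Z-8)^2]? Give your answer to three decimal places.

E[(Z-8)^2] = Σ (z-8)^2·P(Z=z)
 = 25·9/199 + 16·16/199 + 9·25/199 + 4·36/199 + 1·49/199 + 0·64/199
 = 225/199 + 256/199 + 225/199 + 144/199 + 49/199 + 0
 = 899/199

4.518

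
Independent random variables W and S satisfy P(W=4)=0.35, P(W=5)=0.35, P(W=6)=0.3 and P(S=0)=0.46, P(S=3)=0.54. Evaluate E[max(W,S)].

4.95

E[max(W,S)] = Σ_w Σ_s max(w,s) · P(W=w)P(S=s)
 = 4·0.161 + 4·0.189 + 5·0.161 + 5·0.189 + 6·0.138 + 6·0.162
 = 0.644 + 0.756 + 0.805 + 0.945 + 0.828 + 0.972
 = 4.95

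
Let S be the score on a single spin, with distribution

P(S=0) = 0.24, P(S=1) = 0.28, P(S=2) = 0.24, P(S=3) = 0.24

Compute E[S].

1.48

E[S] = Σ s·P(S=s)
 = 0·0.24 + 1·0.28 + 2·0.24 + 3·0.24
 = 0 + 0.28 + 0.48 + 0.72
 = 1.48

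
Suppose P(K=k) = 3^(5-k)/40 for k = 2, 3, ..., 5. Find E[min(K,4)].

E[min(K,4)] = Σ min(k,4)·P(K=k)
 = 2·27/40 + 3·9/40 + 4·3/40 + 4·1/40
 = 27/20 + 27/40 + 3/10 + 1/10
 = 97/40

2.425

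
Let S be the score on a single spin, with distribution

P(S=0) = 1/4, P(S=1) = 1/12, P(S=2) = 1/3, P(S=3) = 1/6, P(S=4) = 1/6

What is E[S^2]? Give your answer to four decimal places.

5.5833

E[S^2] = Σ s^2·P(S=s)
 = 0·1/4 + 1·1/12 + 4·1/3 + 9·1/6 + 16·1/6
 = 0 + 1/12 + 4/3 + 3/2 + 8/3
 = 67/12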